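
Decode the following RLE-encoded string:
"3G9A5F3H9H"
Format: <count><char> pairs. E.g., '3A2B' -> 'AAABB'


Expanding each <count><char> pair:
  3G -> 'GGG'
  9A -> 'AAAAAAAAA'
  5F -> 'FFFFF'
  3H -> 'HHH'
  9H -> 'HHHHHHHHH'

Decoded = GGGAAAAAAAAAFFFFFHHHHHHHHHHHH


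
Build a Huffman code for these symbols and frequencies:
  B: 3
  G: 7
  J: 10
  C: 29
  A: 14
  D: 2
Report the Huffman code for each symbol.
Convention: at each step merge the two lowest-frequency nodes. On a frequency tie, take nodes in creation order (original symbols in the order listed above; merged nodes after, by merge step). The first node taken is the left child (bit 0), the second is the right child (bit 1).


Huffman tree construction:
Step 1: Merge D(2) + B(3) = 5
Step 2: Merge (D+B)(5) + G(7) = 12
Step 3: Merge J(10) + ((D+B)+G)(12) = 22
Step 4: Merge A(14) + (J+((D+B)+G))(22) = 36
Step 5: Merge C(29) + (A+(J+((D+B)+G)))(36) = 65
Read each symbol's code off the tree from the root (left child = 0, right child = 1).

Codes:
  B: 11101 (length 5)
  G: 1111 (length 4)
  J: 110 (length 3)
  C: 0 (length 1)
  A: 10 (length 2)
  D: 11100 (length 5)
Average code length: 140/65 = 2.1538 bits/symbol


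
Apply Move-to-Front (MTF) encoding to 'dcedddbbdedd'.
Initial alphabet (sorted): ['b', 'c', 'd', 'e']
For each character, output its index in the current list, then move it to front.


MTF encoding:
'd': index 2 in ['b', 'c', 'd', 'e'] -> ['d', 'b', 'c', 'e']
'c': index 2 in ['d', 'b', 'c', 'e'] -> ['c', 'd', 'b', 'e']
'e': index 3 in ['c', 'd', 'b', 'e'] -> ['e', 'c', 'd', 'b']
'd': index 2 in ['e', 'c', 'd', 'b'] -> ['d', 'e', 'c', 'b']
'd': index 0 in ['d', 'e', 'c', 'b'] -> ['d', 'e', 'c', 'b']
'd': index 0 in ['d', 'e', 'c', 'b'] -> ['d', 'e', 'c', 'b']
'b': index 3 in ['d', 'e', 'c', 'b'] -> ['b', 'd', 'e', 'c']
'b': index 0 in ['b', 'd', 'e', 'c'] -> ['b', 'd', 'e', 'c']
'd': index 1 in ['b', 'd', 'e', 'c'] -> ['d', 'b', 'e', 'c']
'e': index 2 in ['d', 'b', 'e', 'c'] -> ['e', 'd', 'b', 'c']
'd': index 1 in ['e', 'd', 'b', 'c'] -> ['d', 'e', 'b', 'c']
'd': index 0 in ['d', 'e', 'b', 'c'] -> ['d', 'e', 'b', 'c']


Output: [2, 2, 3, 2, 0, 0, 3, 0, 1, 2, 1, 0]


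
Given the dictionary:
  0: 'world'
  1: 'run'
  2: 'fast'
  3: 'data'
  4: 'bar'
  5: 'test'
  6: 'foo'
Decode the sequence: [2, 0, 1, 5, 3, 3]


Look up each index in the dictionary:
  2 -> 'fast'
  0 -> 'world'
  1 -> 'run'
  5 -> 'test'
  3 -> 'data'
  3 -> 'data'

Decoded: "fast world run test data data"


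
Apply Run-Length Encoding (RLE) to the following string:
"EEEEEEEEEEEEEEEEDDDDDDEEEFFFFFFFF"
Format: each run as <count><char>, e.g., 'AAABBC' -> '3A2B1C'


Scanning runs left to right:
  i=0: run of 'E' x 16 -> '16E'
  i=16: run of 'D' x 6 -> '6D'
  i=22: run of 'E' x 3 -> '3E'
  i=25: run of 'F' x 8 -> '8F'

RLE = 16E6D3E8F


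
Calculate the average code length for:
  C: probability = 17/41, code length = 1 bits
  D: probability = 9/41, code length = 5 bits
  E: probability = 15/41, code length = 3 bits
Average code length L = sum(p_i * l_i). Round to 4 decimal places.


Weighted contributions p_i * l_i:
  C: (17/41) * 1 = 17/41
  D: (9/41) * 5 = 45/41
  E: (15/41) * 3 = 45/41
Sum = (17 + 45 + 45)/41 = 107/41

L = 107/41 = 2.6098 bits/symbol


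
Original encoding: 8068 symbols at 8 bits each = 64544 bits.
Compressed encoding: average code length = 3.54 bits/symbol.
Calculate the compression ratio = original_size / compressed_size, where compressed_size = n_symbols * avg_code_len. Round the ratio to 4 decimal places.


original_size = n_symbols * orig_bits = 8068 * 8 = 64544 bits
compressed_size = n_symbols * avg_code_len = 8068 * 3.54 = 28560.72 bits
ratio = original_size / compressed_size = 64544 / 28560.72 = 2.2599

Compression ratio = 2.2599


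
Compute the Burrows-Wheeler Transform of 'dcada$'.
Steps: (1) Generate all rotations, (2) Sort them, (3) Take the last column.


Rotations (sorted):
  0: $dcada -> last char: a
  1: a$dcad -> last char: d
  2: ada$dc -> last char: c
  3: cada$d -> last char: d
  4: da$dca -> last char: a
  5: dcada$ -> last char: $


BWT = adcda$


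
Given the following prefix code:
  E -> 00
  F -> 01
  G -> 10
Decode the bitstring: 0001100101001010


Decoding step by step:
Bits 00 -> E
Bits 01 -> F
Bits 10 -> G
Bits 01 -> F
Bits 01 -> F
Bits 00 -> E
Bits 10 -> G
Bits 10 -> G


Decoded message: EFGFFEGG


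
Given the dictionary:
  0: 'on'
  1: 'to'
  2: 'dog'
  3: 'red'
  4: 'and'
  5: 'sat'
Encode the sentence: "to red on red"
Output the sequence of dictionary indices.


Look up each word in the dictionary:
  'to' -> 1
  'red' -> 3
  'on' -> 0
  'red' -> 3

Encoded: [1, 3, 0, 3]


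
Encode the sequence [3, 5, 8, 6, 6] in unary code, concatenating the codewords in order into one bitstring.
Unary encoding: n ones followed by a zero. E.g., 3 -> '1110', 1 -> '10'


Encode each number as n ones followed by a terminating 0:
  3 -> 1110 (4 bits)
  5 -> 111110 (6 bits)
  8 -> 111111110 (9 bits)
  6 -> 1111110 (7 bits)
  6 -> 1111110 (7 bits)
Total length = 4 + 6 + 9 + 7 + 7 = 33 bits.

Unary([3, 5, 8, 6, 6]) = 111011111011111111011111101111110 (33 bits)


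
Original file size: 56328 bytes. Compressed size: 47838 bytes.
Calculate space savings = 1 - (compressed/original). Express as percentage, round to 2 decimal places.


ratio = compressed/original = 47838/56328 = 0.849276
savings = 1 - ratio = 1 - 0.849276 = 0.150724
as a percentage: 0.150724 * 100 = 15.07%

Space savings = 1 - 47838/56328 = 15.07%


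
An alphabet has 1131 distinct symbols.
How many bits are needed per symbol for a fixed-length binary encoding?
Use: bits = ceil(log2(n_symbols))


log2(1131) = 10.1434
Bracket: 2^10 = 1024 < 1131 <= 2^11 = 2048
So ceil(log2(1131)) = 11

bits = ceil(log2(1131)) = ceil(10.1434) = 11 bits


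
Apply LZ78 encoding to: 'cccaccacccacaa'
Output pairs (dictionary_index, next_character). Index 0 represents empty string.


LZ78 encoding steps:
Dictionary: {0: ''}
Step 1: w='' (idx 0), next='c' -> output (0, 'c'), add 'c' as idx 1
Step 2: w='c' (idx 1), next='c' -> output (1, 'c'), add 'cc' as idx 2
Step 3: w='' (idx 0), next='a' -> output (0, 'a'), add 'a' as idx 3
Step 4: w='cc' (idx 2), next='a' -> output (2, 'a'), add 'cca' as idx 4
Step 5: w='cc' (idx 2), next='c' -> output (2, 'c'), add 'ccc' as idx 5
Step 6: w='a' (idx 3), next='c' -> output (3, 'c'), add 'ac' as idx 6
Step 7: w='a' (idx 3), next='a' -> output (3, 'a'), add 'aa' as idx 7


Encoded: [(0, 'c'), (1, 'c'), (0, 'a'), (2, 'a'), (2, 'c'), (3, 'c'), (3, 'a')]


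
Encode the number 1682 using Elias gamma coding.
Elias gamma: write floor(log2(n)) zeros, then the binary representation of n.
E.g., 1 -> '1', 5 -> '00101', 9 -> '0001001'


num_bits = floor(log2(1682)) + 1 = 11
leading_zeros = num_bits - 1 = 10
binary(1682) = 11010010010

Elias gamma(1682) = '0000000000' + '11010010010' = 000000000011010010010 (21 bits)


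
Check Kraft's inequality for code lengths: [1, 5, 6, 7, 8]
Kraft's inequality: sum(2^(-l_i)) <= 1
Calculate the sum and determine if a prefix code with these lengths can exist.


Sum = 2^(-1) + 2^(-5) + 2^(-6) + 2^(-7) + 2^(-8)
    = 0.5 + 0.03125 + 0.015625 + 0.0078125 + 0.00390625
    = 143/256 = 0.55859375
Since 0.55859375 <= 1, Kraft's inequality IS satisfied.
A prefix code with these lengths CAN exist.

Kraft sum = 0.55859375. Satisfied.


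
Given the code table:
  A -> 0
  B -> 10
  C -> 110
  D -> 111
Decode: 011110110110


Decoding:
0 -> A
111 -> D
10 -> B
110 -> C
110 -> C


Result: ADBCC


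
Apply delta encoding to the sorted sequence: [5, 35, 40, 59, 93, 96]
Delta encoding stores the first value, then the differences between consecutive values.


First value: 5
Deltas:
  35 - 5 = 30
  40 - 35 = 5
  59 - 40 = 19
  93 - 59 = 34
  96 - 93 = 3


Delta encoded: [5, 30, 5, 19, 34, 3]


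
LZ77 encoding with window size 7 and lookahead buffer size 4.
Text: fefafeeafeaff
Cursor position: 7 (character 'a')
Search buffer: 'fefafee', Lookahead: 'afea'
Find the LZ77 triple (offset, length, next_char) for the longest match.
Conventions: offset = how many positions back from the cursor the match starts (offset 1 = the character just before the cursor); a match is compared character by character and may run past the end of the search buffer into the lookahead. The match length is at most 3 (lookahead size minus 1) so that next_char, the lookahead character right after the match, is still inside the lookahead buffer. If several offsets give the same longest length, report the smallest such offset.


Try each offset into the search buffer:
  offset=1 (pos 6, char 'e'): match length 0
  offset=2 (pos 5, char 'e'): match length 0
  offset=3 (pos 4, char 'f'): match length 0
  offset=4 (pos 3, char 'a'): match length 3
  offset=5 (pos 2, char 'f'): match length 0
  offset=6 (pos 1, char 'e'): match length 0
  offset=7 (pos 0, char 'f'): match length 0
Longest match has length 3 at offset 4.
next_char = character at position 7 + 3 = 10 -> 'a'

Best match: offset=4, length=3 (matching 'afe' starting at position 3)
LZ77 triple: (4, 3, 'a')


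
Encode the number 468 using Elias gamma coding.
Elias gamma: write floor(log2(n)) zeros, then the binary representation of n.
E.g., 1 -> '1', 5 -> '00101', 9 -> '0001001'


num_bits = floor(log2(468)) + 1 = 9
leading_zeros = num_bits - 1 = 8
binary(468) = 111010100

Elias gamma(468) = '00000000' + '111010100' = 00000000111010100 (17 bits)


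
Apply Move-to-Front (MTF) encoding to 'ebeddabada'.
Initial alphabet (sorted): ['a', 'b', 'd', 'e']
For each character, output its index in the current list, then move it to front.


MTF encoding:
'e': index 3 in ['a', 'b', 'd', 'e'] -> ['e', 'a', 'b', 'd']
'b': index 2 in ['e', 'a', 'b', 'd'] -> ['b', 'e', 'a', 'd']
'e': index 1 in ['b', 'e', 'a', 'd'] -> ['e', 'b', 'a', 'd']
'd': index 3 in ['e', 'b', 'a', 'd'] -> ['d', 'e', 'b', 'a']
'd': index 0 in ['d', 'e', 'b', 'a'] -> ['d', 'e', 'b', 'a']
'a': index 3 in ['d', 'e', 'b', 'a'] -> ['a', 'd', 'e', 'b']
'b': index 3 in ['a', 'd', 'e', 'b'] -> ['b', 'a', 'd', 'e']
'a': index 1 in ['b', 'a', 'd', 'e'] -> ['a', 'b', 'd', 'e']
'd': index 2 in ['a', 'b', 'd', 'e'] -> ['d', 'a', 'b', 'e']
'a': index 1 in ['d', 'a', 'b', 'e'] -> ['a', 'd', 'b', 'e']


Output: [3, 2, 1, 3, 0, 3, 3, 1, 2, 1]


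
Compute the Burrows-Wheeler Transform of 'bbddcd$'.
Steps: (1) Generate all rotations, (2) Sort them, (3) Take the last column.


Rotations (sorted):
  0: $bbddcd -> last char: d
  1: bbddcd$ -> last char: $
  2: bddcd$b -> last char: b
  3: cd$bbdd -> last char: d
  4: d$bbddc -> last char: c
  5: dcd$bbd -> last char: d
  6: ddcd$bb -> last char: b


BWT = d$bdcdb


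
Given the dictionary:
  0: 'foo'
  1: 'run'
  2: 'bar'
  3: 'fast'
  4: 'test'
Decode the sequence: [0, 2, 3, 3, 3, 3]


Look up each index in the dictionary:
  0 -> 'foo'
  2 -> 'bar'
  3 -> 'fast'
  3 -> 'fast'
  3 -> 'fast'
  3 -> 'fast'

Decoded: "foo bar fast fast fast fast"


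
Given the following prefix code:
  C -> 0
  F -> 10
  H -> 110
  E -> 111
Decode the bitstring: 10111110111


Decoding step by step:
Bits 10 -> F
Bits 111 -> E
Bits 110 -> H
Bits 111 -> E


Decoded message: FEHE


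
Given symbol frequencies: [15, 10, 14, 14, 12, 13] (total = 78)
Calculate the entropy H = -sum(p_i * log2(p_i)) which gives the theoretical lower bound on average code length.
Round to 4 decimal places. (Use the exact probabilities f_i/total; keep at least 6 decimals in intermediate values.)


Per-symbol terms -p_i * log2(p_i) with p_i = f_i/78:
  p = 15/78 = 0.192308: log2(p) = -2.378512, -p*log2(p) = 0.457406
  p = 10/78 = 0.128205: log2(p) = -2.963474, -p*log2(p) = 0.379933
  p = 14/78 = 0.179487: log2(p) = -2.478047, -p*log2(p) = 0.444778
  p = 14/78 = 0.179487: log2(p) = -2.478047, -p*log2(p) = 0.444778
  p = 12/78 = 0.153846: log2(p) = -2.700440, -p*log2(p) = 0.415452
  p = 13/78 = 0.166667: log2(p) = -2.584963, -p*log2(p) = 0.430827
H = 0.457406 + 0.379933 + 0.444778 + 0.444778 + 0.415452 + 0.430827 = 2.573174

H = 2.5732 bits/symbol


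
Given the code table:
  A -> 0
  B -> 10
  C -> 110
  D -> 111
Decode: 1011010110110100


Decoding:
10 -> B
110 -> C
10 -> B
110 -> C
110 -> C
10 -> B
0 -> A


Result: BCBCCBA


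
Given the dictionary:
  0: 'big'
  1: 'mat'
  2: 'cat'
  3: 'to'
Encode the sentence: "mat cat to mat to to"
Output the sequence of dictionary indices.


Look up each word in the dictionary:
  'mat' -> 1
  'cat' -> 2
  'to' -> 3
  'mat' -> 1
  'to' -> 3
  'to' -> 3

Encoded: [1, 2, 3, 1, 3, 3]


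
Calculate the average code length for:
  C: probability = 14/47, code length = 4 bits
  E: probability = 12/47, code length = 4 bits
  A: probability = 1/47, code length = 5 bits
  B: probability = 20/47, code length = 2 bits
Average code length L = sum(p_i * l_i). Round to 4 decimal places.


Weighted contributions p_i * l_i:
  C: (14/47) * 4 = 56/47
  E: (12/47) * 4 = 48/47
  A: (1/47) * 5 = 5/47
  B: (20/47) * 2 = 40/47
Sum = (56 + 48 + 5 + 40)/47 = 149/47

L = 149/47 = 3.1702 bits/symbol


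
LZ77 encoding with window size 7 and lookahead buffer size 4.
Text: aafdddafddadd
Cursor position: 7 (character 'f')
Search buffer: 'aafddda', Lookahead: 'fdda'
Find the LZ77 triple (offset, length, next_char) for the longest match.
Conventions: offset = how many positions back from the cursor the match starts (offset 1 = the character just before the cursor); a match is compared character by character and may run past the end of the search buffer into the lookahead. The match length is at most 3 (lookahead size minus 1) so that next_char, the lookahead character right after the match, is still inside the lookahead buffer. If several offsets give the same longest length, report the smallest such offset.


Try each offset into the search buffer:
  offset=1 (pos 6, char 'a'): match length 0
  offset=2 (pos 5, char 'd'): match length 0
  offset=3 (pos 4, char 'd'): match length 0
  offset=4 (pos 3, char 'd'): match length 0
  offset=5 (pos 2, char 'f'): match length 3
  offset=6 (pos 1, char 'a'): match length 0
  offset=7 (pos 0, char 'a'): match length 0
Longest match has length 3 at offset 5.
next_char = character at position 7 + 3 = 10 -> 'a'

Best match: offset=5, length=3 (matching 'fdd' starting at position 2)
LZ77 triple: (5, 3, 'a')


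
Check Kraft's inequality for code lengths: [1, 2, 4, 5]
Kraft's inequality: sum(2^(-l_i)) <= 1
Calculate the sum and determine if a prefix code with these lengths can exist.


Sum = 2^(-1) + 2^(-2) + 2^(-4) + 2^(-5)
    = 0.5 + 0.25 + 0.0625 + 0.03125
    = 27/32 = 0.84375
Since 0.84375 <= 1, Kraft's inequality IS satisfied.
A prefix code with these lengths CAN exist.

Kraft sum = 0.84375. Satisfied.


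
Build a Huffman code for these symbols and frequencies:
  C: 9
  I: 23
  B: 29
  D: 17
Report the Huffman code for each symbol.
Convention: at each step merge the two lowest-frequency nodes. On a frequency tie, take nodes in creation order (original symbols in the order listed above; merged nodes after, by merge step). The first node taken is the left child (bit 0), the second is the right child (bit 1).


Huffman tree construction:
Step 1: Merge C(9) + D(17) = 26
Step 2: Merge I(23) + (C+D)(26) = 49
Step 3: Merge B(29) + (I+(C+D))(49) = 78
Read each symbol's code off the tree from the root (left child = 0, right child = 1).

Codes:
  C: 110 (length 3)
  I: 10 (length 2)
  B: 0 (length 1)
  D: 111 (length 3)
Average code length: 153/78 = 1.9615 bits/symbol


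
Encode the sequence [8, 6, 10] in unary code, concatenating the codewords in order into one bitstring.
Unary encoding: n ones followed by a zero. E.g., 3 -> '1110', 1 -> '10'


Encode each number as n ones followed by a terminating 0:
  8 -> 111111110 (9 bits)
  6 -> 1111110 (7 bits)
  10 -> 11111111110 (11 bits)
Total length = 9 + 7 + 11 = 27 bits.

Unary([8, 6, 10]) = 111111110111111011111111110 (27 bits)


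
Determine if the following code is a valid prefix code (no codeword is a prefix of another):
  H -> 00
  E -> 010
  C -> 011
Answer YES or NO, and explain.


Checking each pair (does one codeword prefix another?):
  H='00' vs E='010': no prefix
  H='00' vs C='011': no prefix
  E='010' vs H='00': no prefix
  E='010' vs C='011': no prefix
  C='011' vs H='00': no prefix
  C='011' vs E='010': no prefix
No violation found over all pairs.

YES -- this is a valid prefix code. No codeword is a prefix of any other codeword.


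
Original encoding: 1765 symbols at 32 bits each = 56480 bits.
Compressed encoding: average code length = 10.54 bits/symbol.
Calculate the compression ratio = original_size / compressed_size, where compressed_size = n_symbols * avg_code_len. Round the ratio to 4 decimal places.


original_size = n_symbols * orig_bits = 1765 * 32 = 56480 bits
compressed_size = n_symbols * avg_code_len = 1765 * 10.54 = 18603.1 bits
ratio = original_size / compressed_size = 56480 / 18603.1 = 3.0361

Compression ratio = 3.0361


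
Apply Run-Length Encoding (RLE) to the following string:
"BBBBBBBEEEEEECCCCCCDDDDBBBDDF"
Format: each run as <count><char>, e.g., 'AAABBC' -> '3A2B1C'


Scanning runs left to right:
  i=0: run of 'B' x 7 -> '7B'
  i=7: run of 'E' x 6 -> '6E'
  i=13: run of 'C' x 6 -> '6C'
  i=19: run of 'D' x 4 -> '4D'
  i=23: run of 'B' x 3 -> '3B'
  i=26: run of 'D' x 2 -> '2D'
  i=28: run of 'F' x 1 -> '1F'

RLE = 7B6E6C4D3B2D1F


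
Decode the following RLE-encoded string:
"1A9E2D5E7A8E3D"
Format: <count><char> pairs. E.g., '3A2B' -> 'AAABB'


Expanding each <count><char> pair:
  1A -> 'A'
  9E -> 'EEEEEEEEE'
  2D -> 'DD'
  5E -> 'EEEEE'
  7A -> 'AAAAAAA'
  8E -> 'EEEEEEEE'
  3D -> 'DDD'

Decoded = AEEEEEEEEEDDEEEEEAAAAAAAEEEEEEEEDDD


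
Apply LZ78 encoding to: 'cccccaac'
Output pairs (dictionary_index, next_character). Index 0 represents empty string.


LZ78 encoding steps:
Dictionary: {0: ''}
Step 1: w='' (idx 0), next='c' -> output (0, 'c'), add 'c' as idx 1
Step 2: w='c' (idx 1), next='c' -> output (1, 'c'), add 'cc' as idx 2
Step 3: w='cc' (idx 2), next='a' -> output (2, 'a'), add 'cca' as idx 3
Step 4: w='' (idx 0), next='a' -> output (0, 'a'), add 'a' as idx 4
Step 5: w='c' (idx 1), end of input -> output (1, '')


Encoded: [(0, 'c'), (1, 'c'), (2, 'a'), (0, 'a'), (1, '')]


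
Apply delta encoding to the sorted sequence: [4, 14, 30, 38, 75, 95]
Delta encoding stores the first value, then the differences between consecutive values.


First value: 4
Deltas:
  14 - 4 = 10
  30 - 14 = 16
  38 - 30 = 8
  75 - 38 = 37
  95 - 75 = 20


Delta encoded: [4, 10, 16, 8, 37, 20]


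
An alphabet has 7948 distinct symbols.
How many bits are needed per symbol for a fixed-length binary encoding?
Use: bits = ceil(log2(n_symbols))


log2(7948) = 12.9564
Bracket: 2^12 = 4096 < 7948 <= 2^13 = 8192
So ceil(log2(7948)) = 13

bits = ceil(log2(7948)) = ceil(12.9564) = 13 bits


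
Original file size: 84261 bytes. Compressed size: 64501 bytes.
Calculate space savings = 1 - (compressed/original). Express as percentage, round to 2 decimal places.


ratio = compressed/original = 64501/84261 = 0.765491
savings = 1 - ratio = 1 - 0.765491 = 0.234509
as a percentage: 0.234509 * 100 = 23.45%

Space savings = 1 - 64501/84261 = 23.45%


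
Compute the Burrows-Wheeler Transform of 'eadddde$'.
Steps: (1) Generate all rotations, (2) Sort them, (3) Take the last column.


Rotations (sorted):
  0: $eadddde -> last char: e
  1: adddde$e -> last char: e
  2: dddde$ea -> last char: a
  3: ddde$ead -> last char: d
  4: dde$eadd -> last char: d
  5: de$eaddd -> last char: d
  6: e$eadddd -> last char: d
  7: eadddde$ -> last char: $


BWT = eeadddd$


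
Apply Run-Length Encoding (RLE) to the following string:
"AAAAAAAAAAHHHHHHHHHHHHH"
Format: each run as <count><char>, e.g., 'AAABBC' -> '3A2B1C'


Scanning runs left to right:
  i=0: run of 'A' x 10 -> '10A'
  i=10: run of 'H' x 13 -> '13H'

RLE = 10A13H


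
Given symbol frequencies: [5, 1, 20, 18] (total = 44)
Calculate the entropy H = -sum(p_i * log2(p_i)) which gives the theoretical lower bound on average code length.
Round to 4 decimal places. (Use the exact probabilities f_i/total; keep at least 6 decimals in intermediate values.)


Per-symbol terms -p_i * log2(p_i) with p_i = f_i/44:
  p = 5/44 = 0.113636: log2(p) = -3.137504, -p*log2(p) = 0.356534
  p = 1/44 = 0.022727: log2(p) = -5.459432, -p*log2(p) = 0.124078
  p = 20/44 = 0.454545: log2(p) = -1.137504, -p*log2(p) = 0.517047
  p = 18/44 = 0.409091: log2(p) = -1.289507, -p*log2(p) = 0.527525
H = 0.356534 + 0.124078 + 0.517047 + 0.527525 = 1.525184

H = 1.5252 bits/symbol


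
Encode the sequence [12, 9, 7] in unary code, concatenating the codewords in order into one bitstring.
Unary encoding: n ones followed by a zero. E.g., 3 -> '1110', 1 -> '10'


Encode each number as n ones followed by a terminating 0:
  12 -> 1111111111110 (13 bits)
  9 -> 1111111110 (10 bits)
  7 -> 11111110 (8 bits)
Total length = 13 + 10 + 8 = 31 bits.

Unary([12, 9, 7]) = 1111111111110111111111011111110 (31 bits)


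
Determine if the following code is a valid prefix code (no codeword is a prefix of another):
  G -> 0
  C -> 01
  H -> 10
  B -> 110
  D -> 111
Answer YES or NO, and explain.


Checking each pair (does one codeword prefix another?):
  G='0' vs C='01': prefix -- VIOLATION

NO -- this is NOT a valid prefix code. G (0) is a prefix of C (01).


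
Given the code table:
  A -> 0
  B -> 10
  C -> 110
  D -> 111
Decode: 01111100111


Decoding:
0 -> A
111 -> D
110 -> C
0 -> A
111 -> D


Result: ADCAD


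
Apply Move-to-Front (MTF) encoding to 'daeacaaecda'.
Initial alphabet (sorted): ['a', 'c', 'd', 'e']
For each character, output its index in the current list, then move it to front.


MTF encoding:
'd': index 2 in ['a', 'c', 'd', 'e'] -> ['d', 'a', 'c', 'e']
'a': index 1 in ['d', 'a', 'c', 'e'] -> ['a', 'd', 'c', 'e']
'e': index 3 in ['a', 'd', 'c', 'e'] -> ['e', 'a', 'd', 'c']
'a': index 1 in ['e', 'a', 'd', 'c'] -> ['a', 'e', 'd', 'c']
'c': index 3 in ['a', 'e', 'd', 'c'] -> ['c', 'a', 'e', 'd']
'a': index 1 in ['c', 'a', 'e', 'd'] -> ['a', 'c', 'e', 'd']
'a': index 0 in ['a', 'c', 'e', 'd'] -> ['a', 'c', 'e', 'd']
'e': index 2 in ['a', 'c', 'e', 'd'] -> ['e', 'a', 'c', 'd']
'c': index 2 in ['e', 'a', 'c', 'd'] -> ['c', 'e', 'a', 'd']
'd': index 3 in ['c', 'e', 'a', 'd'] -> ['d', 'c', 'e', 'a']
'a': index 3 in ['d', 'c', 'e', 'a'] -> ['a', 'd', 'c', 'e']


Output: [2, 1, 3, 1, 3, 1, 0, 2, 2, 3, 3]


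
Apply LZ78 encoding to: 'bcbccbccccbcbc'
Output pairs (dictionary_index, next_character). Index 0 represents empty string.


LZ78 encoding steps:
Dictionary: {0: ''}
Step 1: w='' (idx 0), next='b' -> output (0, 'b'), add 'b' as idx 1
Step 2: w='' (idx 0), next='c' -> output (0, 'c'), add 'c' as idx 2
Step 3: w='b' (idx 1), next='c' -> output (1, 'c'), add 'bc' as idx 3
Step 4: w='c' (idx 2), next='b' -> output (2, 'b'), add 'cb' as idx 4
Step 5: w='c' (idx 2), next='c' -> output (2, 'c'), add 'cc' as idx 5
Step 6: w='cc' (idx 5), next='b' -> output (5, 'b'), add 'ccb' as idx 6
Step 7: w='cb' (idx 4), next='c' -> output (4, 'c'), add 'cbc' as idx 7


Encoded: [(0, 'b'), (0, 'c'), (1, 'c'), (2, 'b'), (2, 'c'), (5, 'b'), (4, 'c')]


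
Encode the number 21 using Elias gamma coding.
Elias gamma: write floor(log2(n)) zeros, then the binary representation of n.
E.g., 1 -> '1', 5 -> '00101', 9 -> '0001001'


num_bits = floor(log2(21)) + 1 = 5
leading_zeros = num_bits - 1 = 4
binary(21) = 10101

Elias gamma(21) = '0000' + '10101' = 000010101 (9 bits)


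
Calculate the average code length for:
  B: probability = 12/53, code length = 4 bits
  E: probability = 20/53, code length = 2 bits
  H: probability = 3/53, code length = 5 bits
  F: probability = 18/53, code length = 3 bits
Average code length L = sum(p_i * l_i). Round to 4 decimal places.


Weighted contributions p_i * l_i:
  B: (12/53) * 4 = 48/53
  E: (20/53) * 2 = 40/53
  H: (3/53) * 5 = 15/53
  F: (18/53) * 3 = 54/53
Sum = (48 + 40 + 15 + 54)/53 = 157/53

L = 157/53 = 2.9623 bits/symbol


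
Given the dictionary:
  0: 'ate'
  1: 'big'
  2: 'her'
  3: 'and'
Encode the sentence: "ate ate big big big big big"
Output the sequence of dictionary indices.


Look up each word in the dictionary:
  'ate' -> 0
  'ate' -> 0
  'big' -> 1
  'big' -> 1
  'big' -> 1
  'big' -> 1
  'big' -> 1

Encoded: [0, 0, 1, 1, 1, 1, 1]


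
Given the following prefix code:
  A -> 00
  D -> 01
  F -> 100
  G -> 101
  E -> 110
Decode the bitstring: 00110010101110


Decoding step by step:
Bits 00 -> A
Bits 110 -> E
Bits 01 -> D
Bits 01 -> D
Bits 01 -> D
Bits 110 -> E


Decoded message: AEDDDE


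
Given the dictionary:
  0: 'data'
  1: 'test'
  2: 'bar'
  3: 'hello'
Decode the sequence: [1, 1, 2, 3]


Look up each index in the dictionary:
  1 -> 'test'
  1 -> 'test'
  2 -> 'bar'
  3 -> 'hello'

Decoded: "test test bar hello"


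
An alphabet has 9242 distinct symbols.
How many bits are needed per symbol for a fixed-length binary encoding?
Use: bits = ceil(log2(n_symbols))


log2(9242) = 13.174
Bracket: 2^13 = 8192 < 9242 <= 2^14 = 16384
So ceil(log2(9242)) = 14

bits = ceil(log2(9242)) = ceil(13.174) = 14 bits


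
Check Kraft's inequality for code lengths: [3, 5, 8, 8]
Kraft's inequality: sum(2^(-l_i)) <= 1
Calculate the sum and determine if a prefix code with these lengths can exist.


Sum = 2^(-3) + 2^(-5) + 2^(-8) + 2^(-8)
    = 0.125 + 0.03125 + 0.00390625 + 0.00390625
    = 42/256 = 0.1640625
Since 0.1640625 <= 1, Kraft's inequality IS satisfied.
A prefix code with these lengths CAN exist.

Kraft sum = 0.1640625. Satisfied.


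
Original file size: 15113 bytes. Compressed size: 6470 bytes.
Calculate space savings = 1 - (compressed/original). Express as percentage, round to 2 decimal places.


ratio = compressed/original = 6470/15113 = 0.428108
savings = 1 - ratio = 1 - 0.428108 = 0.571892
as a percentage: 0.571892 * 100 = 57.19%

Space savings = 1 - 6470/15113 = 57.19%


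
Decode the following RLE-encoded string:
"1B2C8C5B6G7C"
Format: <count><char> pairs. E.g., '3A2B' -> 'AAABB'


Expanding each <count><char> pair:
  1B -> 'B'
  2C -> 'CC'
  8C -> 'CCCCCCCC'
  5B -> 'BBBBB'
  6G -> 'GGGGGG'
  7C -> 'CCCCCCC'

Decoded = BCCCCCCCCCCBBBBBGGGGGGCCCCCCC


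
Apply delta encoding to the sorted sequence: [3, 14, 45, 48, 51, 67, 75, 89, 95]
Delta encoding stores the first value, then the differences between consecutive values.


First value: 3
Deltas:
  14 - 3 = 11
  45 - 14 = 31
  48 - 45 = 3
  51 - 48 = 3
  67 - 51 = 16
  75 - 67 = 8
  89 - 75 = 14
  95 - 89 = 6


Delta encoded: [3, 11, 31, 3, 3, 16, 8, 14, 6]


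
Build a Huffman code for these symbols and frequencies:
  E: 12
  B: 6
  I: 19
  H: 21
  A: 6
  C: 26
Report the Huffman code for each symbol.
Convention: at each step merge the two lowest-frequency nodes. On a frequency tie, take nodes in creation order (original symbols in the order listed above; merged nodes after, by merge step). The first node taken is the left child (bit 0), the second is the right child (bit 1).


Huffman tree construction:
Step 1: Merge B(6) + A(6) = 12
Step 2: Merge E(12) + (B+A)(12) = 24
Step 3: Merge I(19) + H(21) = 40
Step 4: Merge (E+(B+A))(24) + C(26) = 50
Step 5: Merge (I+H)(40) + ((E+(B+A))+C)(50) = 90
Read each symbol's code off the tree from the root (left child = 0, right child = 1).

Codes:
  E: 100 (length 3)
  B: 1010 (length 4)
  I: 00 (length 2)
  H: 01 (length 2)
  A: 1011 (length 4)
  C: 11 (length 2)
Average code length: 216/90 = 2.4000 bits/symbol


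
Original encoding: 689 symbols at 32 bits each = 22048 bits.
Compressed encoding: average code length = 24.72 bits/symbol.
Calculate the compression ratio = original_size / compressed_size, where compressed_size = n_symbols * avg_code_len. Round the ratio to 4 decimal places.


original_size = n_symbols * orig_bits = 689 * 32 = 22048 bits
compressed_size = n_symbols * avg_code_len = 689 * 24.72 = 17032.08 bits
ratio = original_size / compressed_size = 22048 / 17032.08 = 1.2945

Compression ratio = 1.2945


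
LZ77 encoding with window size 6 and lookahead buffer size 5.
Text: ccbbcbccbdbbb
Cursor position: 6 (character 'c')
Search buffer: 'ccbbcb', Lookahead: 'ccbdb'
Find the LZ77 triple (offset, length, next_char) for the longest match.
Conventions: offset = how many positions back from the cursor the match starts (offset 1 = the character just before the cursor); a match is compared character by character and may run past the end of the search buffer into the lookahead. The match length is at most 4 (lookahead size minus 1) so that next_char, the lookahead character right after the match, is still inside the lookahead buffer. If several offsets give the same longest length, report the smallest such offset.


Try each offset into the search buffer:
  offset=1 (pos 5, char 'b'): match length 0
  offset=2 (pos 4, char 'c'): match length 1
  offset=3 (pos 3, char 'b'): match length 0
  offset=4 (pos 2, char 'b'): match length 0
  offset=5 (pos 1, char 'c'): match length 1
  offset=6 (pos 0, char 'c'): match length 3
Longest match has length 3 at offset 6.
next_char = character at position 6 + 3 = 9 -> 'd'

Best match: offset=6, length=3 (matching 'ccb' starting at position 0)
LZ77 triple: (6, 3, 'd')


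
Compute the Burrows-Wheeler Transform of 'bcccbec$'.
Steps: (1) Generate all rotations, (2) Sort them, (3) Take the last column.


Rotations (sorted):
  0: $bcccbec -> last char: c
  1: bcccbec$ -> last char: $
  2: bec$bccc -> last char: c
  3: c$bcccbe -> last char: e
  4: cbec$bcc -> last char: c
  5: ccbec$bc -> last char: c
  6: cccbec$b -> last char: b
  7: ec$bcccb -> last char: b


BWT = c$ceccbb


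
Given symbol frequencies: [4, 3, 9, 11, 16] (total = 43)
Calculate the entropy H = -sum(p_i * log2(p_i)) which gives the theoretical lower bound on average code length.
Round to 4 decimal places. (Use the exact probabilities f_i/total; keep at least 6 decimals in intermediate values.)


Per-symbol terms -p_i * log2(p_i) with p_i = f_i/43:
  p = 4/43 = 0.093023: log2(p) = -3.426265, -p*log2(p) = 0.318722
  p = 3/43 = 0.069767: log2(p) = -3.841302, -p*log2(p) = 0.267998
  p = 9/43 = 0.209302: log2(p) = -2.256340, -p*log2(p) = 0.472257
  p = 11/43 = 0.255814: log2(p) = -1.966833, -p*log2(p) = 0.503143
  p = 16/43 = 0.372093: log2(p) = -1.426265, -p*log2(p) = 0.530703
H = 0.318722 + 0.267998 + 0.472257 + 0.503143 + 0.530703 = 2.092823

H = 2.0928 bits/symbol


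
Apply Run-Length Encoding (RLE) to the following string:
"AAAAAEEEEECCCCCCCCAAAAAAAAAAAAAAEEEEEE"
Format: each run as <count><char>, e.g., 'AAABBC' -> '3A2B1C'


Scanning runs left to right:
  i=0: run of 'A' x 5 -> '5A'
  i=5: run of 'E' x 5 -> '5E'
  i=10: run of 'C' x 8 -> '8C'
  i=18: run of 'A' x 14 -> '14A'
  i=32: run of 'E' x 6 -> '6E'

RLE = 5A5E8C14A6E


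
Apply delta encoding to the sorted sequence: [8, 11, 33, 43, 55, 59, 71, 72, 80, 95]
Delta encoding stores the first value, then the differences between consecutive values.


First value: 8
Deltas:
  11 - 8 = 3
  33 - 11 = 22
  43 - 33 = 10
  55 - 43 = 12
  59 - 55 = 4
  71 - 59 = 12
  72 - 71 = 1
  80 - 72 = 8
  95 - 80 = 15


Delta encoded: [8, 3, 22, 10, 12, 4, 12, 1, 8, 15]


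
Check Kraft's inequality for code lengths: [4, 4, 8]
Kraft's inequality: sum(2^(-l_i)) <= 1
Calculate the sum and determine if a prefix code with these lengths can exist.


Sum = 2^(-4) + 2^(-4) + 2^(-8)
    = 0.0625 + 0.0625 + 0.00390625
    = 33/256 = 0.12890625
Since 0.12890625 <= 1, Kraft's inequality IS satisfied.
A prefix code with these lengths CAN exist.

Kraft sum = 0.12890625. Satisfied.


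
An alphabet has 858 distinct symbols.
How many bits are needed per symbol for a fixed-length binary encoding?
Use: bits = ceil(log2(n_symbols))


log2(858) = 9.7448
Bracket: 2^9 = 512 < 858 <= 2^10 = 1024
So ceil(log2(858)) = 10

bits = ceil(log2(858)) = ceil(9.7448) = 10 bits


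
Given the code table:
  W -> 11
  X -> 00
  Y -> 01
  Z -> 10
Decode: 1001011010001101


Decoding:
10 -> Z
01 -> Y
01 -> Y
10 -> Z
10 -> Z
00 -> X
11 -> W
01 -> Y


Result: ZYYZZXWY


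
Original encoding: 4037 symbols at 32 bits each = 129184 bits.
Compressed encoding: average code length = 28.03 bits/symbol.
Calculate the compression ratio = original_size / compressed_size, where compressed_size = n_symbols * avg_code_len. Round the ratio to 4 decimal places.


original_size = n_symbols * orig_bits = 4037 * 32 = 129184 bits
compressed_size = n_symbols * avg_code_len = 4037 * 28.03 = 113157.11 bits
ratio = original_size / compressed_size = 129184 / 113157.11 = 1.1416

Compression ratio = 1.1416


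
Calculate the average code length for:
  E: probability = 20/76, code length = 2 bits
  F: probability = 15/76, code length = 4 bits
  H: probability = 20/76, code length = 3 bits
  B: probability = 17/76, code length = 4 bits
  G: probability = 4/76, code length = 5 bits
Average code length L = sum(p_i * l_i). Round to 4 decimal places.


Weighted contributions p_i * l_i:
  E: (20/76) * 2 = 40/76
  F: (15/76) * 4 = 60/76
  H: (20/76) * 3 = 60/76
  B: (17/76) * 4 = 68/76
  G: (4/76) * 5 = 20/76
Sum = (40 + 60 + 60 + 68 + 20)/76 = 248/76

L = 248/76 = 3.2632 bits/symbol


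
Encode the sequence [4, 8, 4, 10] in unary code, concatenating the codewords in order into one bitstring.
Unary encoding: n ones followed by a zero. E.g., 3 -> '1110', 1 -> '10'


Encode each number as n ones followed by a terminating 0:
  4 -> 11110 (5 bits)
  8 -> 111111110 (9 bits)
  4 -> 11110 (5 bits)
  10 -> 11111111110 (11 bits)
Total length = 5 + 9 + 5 + 11 = 30 bits.

Unary([4, 8, 4, 10]) = 111101111111101111011111111110 (30 bits)


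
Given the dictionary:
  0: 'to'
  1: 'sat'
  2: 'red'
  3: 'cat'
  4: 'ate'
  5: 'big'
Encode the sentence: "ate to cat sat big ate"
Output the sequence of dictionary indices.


Look up each word in the dictionary:
  'ate' -> 4
  'to' -> 0
  'cat' -> 3
  'sat' -> 1
  'big' -> 5
  'ate' -> 4

Encoded: [4, 0, 3, 1, 5, 4]


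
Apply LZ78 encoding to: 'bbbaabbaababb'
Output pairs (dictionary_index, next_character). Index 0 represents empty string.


LZ78 encoding steps:
Dictionary: {0: ''}
Step 1: w='' (idx 0), next='b' -> output (0, 'b'), add 'b' as idx 1
Step 2: w='b' (idx 1), next='b' -> output (1, 'b'), add 'bb' as idx 2
Step 3: w='' (idx 0), next='a' -> output (0, 'a'), add 'a' as idx 3
Step 4: w='a' (idx 3), next='b' -> output (3, 'b'), add 'ab' as idx 4
Step 5: w='b' (idx 1), next='a' -> output (1, 'a'), add 'ba' as idx 5
Step 6: w='ab' (idx 4), next='a' -> output (4, 'a'), add 'aba' as idx 6
Step 7: w='bb' (idx 2), end of input -> output (2, '')


Encoded: [(0, 'b'), (1, 'b'), (0, 'a'), (3, 'b'), (1, 'a'), (4, 'a'), (2, '')]


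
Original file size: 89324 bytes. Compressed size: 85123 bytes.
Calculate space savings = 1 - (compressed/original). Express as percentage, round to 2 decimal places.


ratio = compressed/original = 85123/89324 = 0.952969
savings = 1 - ratio = 1 - 0.952969 = 0.047031
as a percentage: 0.047031 * 100 = 4.7%

Space savings = 1 - 85123/89324 = 4.7%


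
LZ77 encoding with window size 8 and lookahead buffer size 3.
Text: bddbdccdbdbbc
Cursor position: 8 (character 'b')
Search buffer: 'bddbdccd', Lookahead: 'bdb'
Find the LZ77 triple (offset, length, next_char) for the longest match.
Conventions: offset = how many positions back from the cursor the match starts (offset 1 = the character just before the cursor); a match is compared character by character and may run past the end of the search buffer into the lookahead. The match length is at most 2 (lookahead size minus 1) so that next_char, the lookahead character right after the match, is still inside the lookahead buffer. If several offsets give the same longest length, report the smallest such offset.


Try each offset into the search buffer:
  offset=1 (pos 7, char 'd'): match length 0
  offset=2 (pos 6, char 'c'): match length 0
  offset=3 (pos 5, char 'c'): match length 0
  offset=4 (pos 4, char 'd'): match length 0
  offset=5 (pos 3, char 'b'): match length 2
  offset=6 (pos 2, char 'd'): match length 0
  offset=7 (pos 1, char 'd'): match length 0
  offset=8 (pos 0, char 'b'): match length 2
Longest match has length 2, found at offsets 5, 8; take the smallest, offset 5.
next_char = character at position 8 + 2 = 10 -> 'b'

Best match: offset=5, length=2 (matching 'bd' starting at position 3)
LZ77 triple: (5, 2, 'b')


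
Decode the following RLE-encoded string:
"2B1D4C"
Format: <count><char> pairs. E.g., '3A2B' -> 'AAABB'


Expanding each <count><char> pair:
  2B -> 'BB'
  1D -> 'D'
  4C -> 'CCCC'

Decoded = BBDCCCC


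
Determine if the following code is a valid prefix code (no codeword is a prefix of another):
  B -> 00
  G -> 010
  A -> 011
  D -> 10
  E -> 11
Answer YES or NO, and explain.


Checking each pair (does one codeword prefix another?):
  B='00' vs G='010': no prefix
  B='00' vs A='011': no prefix
  B='00' vs D='10': no prefix
  B='00' vs E='11': no prefix
  G='010' vs B='00': no prefix
  G='010' vs A='011': no prefix
  G='010' vs D='10': no prefix
  G='010' vs E='11': no prefix
  A='011' vs B='00': no prefix
  A='011' vs G='010': no prefix
  A='011' vs D='10': no prefix
  A='011' vs E='11': no prefix
  D='10' vs B='00': no prefix
  D='10' vs G='010': no prefix
  D='10' vs A='011': no prefix
  D='10' vs E='11': no prefix
  E='11' vs B='00': no prefix
  E='11' vs G='010': no prefix
  E='11' vs A='011': no prefix
  E='11' vs D='10': no prefix
No violation found over all pairs.

YES -- this is a valid prefix code. No codeword is a prefix of any other codeword.


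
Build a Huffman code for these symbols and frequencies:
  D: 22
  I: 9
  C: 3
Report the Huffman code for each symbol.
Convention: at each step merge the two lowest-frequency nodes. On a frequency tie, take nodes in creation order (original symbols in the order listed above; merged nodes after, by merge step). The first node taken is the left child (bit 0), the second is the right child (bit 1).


Huffman tree construction:
Step 1: Merge C(3) + I(9) = 12
Step 2: Merge (C+I)(12) + D(22) = 34
Read each symbol's code off the tree from the root (left child = 0, right child = 1).

Codes:
  D: 1 (length 1)
  I: 01 (length 2)
  C: 00 (length 2)
Average code length: 46/34 = 1.3529 bits/symbol


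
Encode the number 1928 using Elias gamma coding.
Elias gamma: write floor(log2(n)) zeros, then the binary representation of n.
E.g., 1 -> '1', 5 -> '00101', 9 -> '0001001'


num_bits = floor(log2(1928)) + 1 = 11
leading_zeros = num_bits - 1 = 10
binary(1928) = 11110001000

Elias gamma(1928) = '0000000000' + '11110001000' = 000000000011110001000 (21 bits)


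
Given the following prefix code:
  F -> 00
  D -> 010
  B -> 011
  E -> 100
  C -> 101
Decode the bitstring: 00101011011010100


Decoding step by step:
Bits 00 -> F
Bits 101 -> C
Bits 011 -> B
Bits 011 -> B
Bits 010 -> D
Bits 100 -> E


Decoded message: FCBBDE


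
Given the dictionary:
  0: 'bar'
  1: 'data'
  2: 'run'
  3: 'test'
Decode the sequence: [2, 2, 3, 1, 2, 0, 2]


Look up each index in the dictionary:
  2 -> 'run'
  2 -> 'run'
  3 -> 'test'
  1 -> 'data'
  2 -> 'run'
  0 -> 'bar'
  2 -> 'run'

Decoded: "run run test data run bar run"


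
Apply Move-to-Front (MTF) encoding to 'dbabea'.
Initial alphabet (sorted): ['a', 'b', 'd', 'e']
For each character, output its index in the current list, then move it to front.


MTF encoding:
'd': index 2 in ['a', 'b', 'd', 'e'] -> ['d', 'a', 'b', 'e']
'b': index 2 in ['d', 'a', 'b', 'e'] -> ['b', 'd', 'a', 'e']
'a': index 2 in ['b', 'd', 'a', 'e'] -> ['a', 'b', 'd', 'e']
'b': index 1 in ['a', 'b', 'd', 'e'] -> ['b', 'a', 'd', 'e']
'e': index 3 in ['b', 'a', 'd', 'e'] -> ['e', 'b', 'a', 'd']
'a': index 2 in ['e', 'b', 'a', 'd'] -> ['a', 'e', 'b', 'd']


Output: [2, 2, 2, 1, 3, 2]


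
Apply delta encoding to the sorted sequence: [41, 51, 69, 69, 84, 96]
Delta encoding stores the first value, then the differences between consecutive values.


First value: 41
Deltas:
  51 - 41 = 10
  69 - 51 = 18
  69 - 69 = 0
  84 - 69 = 15
  96 - 84 = 12


Delta encoded: [41, 10, 18, 0, 15, 12]
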